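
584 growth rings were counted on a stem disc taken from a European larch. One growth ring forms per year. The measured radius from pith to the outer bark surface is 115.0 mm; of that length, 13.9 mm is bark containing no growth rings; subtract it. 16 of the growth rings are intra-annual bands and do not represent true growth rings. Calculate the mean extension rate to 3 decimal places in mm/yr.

After corrections the count is 584 − 16 = 568 growth rings.
Net length = 115.0 − 13.9 = 101.1 mm.
Mean rate = 101.1 mm / 568 years ≈ 0.178 mm/yr.

0.178 mm/yr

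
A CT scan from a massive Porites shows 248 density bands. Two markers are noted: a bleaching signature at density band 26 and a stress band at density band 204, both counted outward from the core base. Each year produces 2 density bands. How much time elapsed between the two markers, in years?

89 years

The two markers are separated by 204 − 26 = 178 density bands.
Dividing by 2 density bands per year: 178 / 2 = 89 years.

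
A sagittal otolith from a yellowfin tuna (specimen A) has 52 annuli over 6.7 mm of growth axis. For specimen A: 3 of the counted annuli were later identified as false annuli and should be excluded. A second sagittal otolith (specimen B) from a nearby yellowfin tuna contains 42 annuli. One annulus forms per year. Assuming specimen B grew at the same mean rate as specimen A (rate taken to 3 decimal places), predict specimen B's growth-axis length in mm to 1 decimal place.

5.8 mm

Specimen A: true annulus count = 52 − 3 = 49.
A: Extension rate ≈ 6.7 / 49 = 0.137 mm/year.
Length of B = 0.137 × 42 = 5.8 mm.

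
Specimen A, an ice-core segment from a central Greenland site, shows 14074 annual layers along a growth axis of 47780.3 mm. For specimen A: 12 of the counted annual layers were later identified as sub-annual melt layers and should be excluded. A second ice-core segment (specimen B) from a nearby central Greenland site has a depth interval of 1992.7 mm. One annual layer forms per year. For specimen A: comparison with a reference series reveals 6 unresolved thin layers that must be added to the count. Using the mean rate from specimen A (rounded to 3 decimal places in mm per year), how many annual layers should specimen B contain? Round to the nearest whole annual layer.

587 annual layers

Specimen A: correcting the raw count gives 14074 − 12 + 6 = 14068 true annual layers.
A: 47780.3 mm over 14068 years gives 47780.3 / 14068 ≈ 3.396 mm per year.
Specimen B: 1992.7 mm / 3.396 mm per year = 586.78 years ≈ 587 annual layers.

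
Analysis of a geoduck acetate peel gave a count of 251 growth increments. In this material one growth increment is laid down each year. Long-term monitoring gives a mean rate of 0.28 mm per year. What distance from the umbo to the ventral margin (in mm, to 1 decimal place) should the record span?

70.3 mm

The record spans 251 years at 0.28 mm per year.
251 years at 0.28 mm/year gives 0.28 × 251 = 70.3 mm.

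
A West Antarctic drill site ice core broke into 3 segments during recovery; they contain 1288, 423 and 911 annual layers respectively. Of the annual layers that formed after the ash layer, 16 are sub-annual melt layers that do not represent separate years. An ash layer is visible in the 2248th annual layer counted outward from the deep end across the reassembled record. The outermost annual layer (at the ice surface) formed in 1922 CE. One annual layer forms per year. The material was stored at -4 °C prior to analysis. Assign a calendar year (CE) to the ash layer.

Total annual layers = 1288 + 423 + 911 = 2622.
2622 − 2248 = 374 annual layers lie beyond the ash layer toward the ice surface.
374 − 16 false = 358 true annual layers after the ash layer.
The annual layer at the ice surface is 1922 CE, so the ash layer dates to 1922 − 358 = 1564 CE.

1564 CE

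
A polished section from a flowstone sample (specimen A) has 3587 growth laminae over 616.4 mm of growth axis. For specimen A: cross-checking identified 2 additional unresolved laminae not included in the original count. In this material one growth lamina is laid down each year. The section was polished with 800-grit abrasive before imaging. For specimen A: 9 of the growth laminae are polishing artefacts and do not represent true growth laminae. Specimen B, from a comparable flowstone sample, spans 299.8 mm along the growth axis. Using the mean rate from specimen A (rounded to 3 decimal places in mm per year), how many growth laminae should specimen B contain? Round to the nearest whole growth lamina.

Specimen A: correcting the raw count gives 3587 − 9 + 2 = 3580 true growth laminae.
A: Mean rate = 616.4 mm / 3580 years ≈ 0.172 mm/year.
B spans 299.8 / 0.172 = 1743.02 years ≈ 1743 growth laminae.

1743 growth laminae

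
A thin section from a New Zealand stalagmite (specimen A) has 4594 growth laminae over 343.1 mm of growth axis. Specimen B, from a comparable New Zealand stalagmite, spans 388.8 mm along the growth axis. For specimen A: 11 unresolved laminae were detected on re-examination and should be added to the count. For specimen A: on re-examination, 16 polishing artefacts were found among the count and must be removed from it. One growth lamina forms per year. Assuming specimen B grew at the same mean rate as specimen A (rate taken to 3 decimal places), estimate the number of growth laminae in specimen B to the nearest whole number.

5184 growth laminae

Specimen A: correcting the raw count gives 4594 − 16 + 11 = 4589 true growth laminae.
A: Mean rate = 343.1 mm / 4589 years ≈ 0.075 mm/year.
For B, 388.8 / 0.075 = 5184.00 years ≈ 5184 growth laminae.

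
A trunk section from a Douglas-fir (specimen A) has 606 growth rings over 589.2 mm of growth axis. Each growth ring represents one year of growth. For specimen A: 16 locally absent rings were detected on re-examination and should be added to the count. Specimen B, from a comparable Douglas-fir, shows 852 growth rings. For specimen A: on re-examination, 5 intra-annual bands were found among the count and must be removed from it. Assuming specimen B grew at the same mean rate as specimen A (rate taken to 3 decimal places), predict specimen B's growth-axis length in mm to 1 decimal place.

813.7 mm

Specimen A: correcting the raw count gives 606 − 5 + 16 = 617 true growth rings.
A: 589.2 mm over 617 years gives 589.2 / 617 ≈ 0.955 mm/yr.
For B, 0.955 mm/year × 852 years = 813.7 mm.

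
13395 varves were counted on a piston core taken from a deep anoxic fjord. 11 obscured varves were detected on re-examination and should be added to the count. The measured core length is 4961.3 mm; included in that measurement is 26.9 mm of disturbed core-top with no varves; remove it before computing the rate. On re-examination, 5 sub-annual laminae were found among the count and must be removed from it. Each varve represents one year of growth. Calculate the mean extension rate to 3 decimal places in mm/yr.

0.368 mm/yr

Correcting the raw count gives 13395 − 5 + 11 = 13401 true varves.
The growth record spans 4961.3 − 26.9 = 4934.4 mm.
Extension rate ≈ 4934.4 / 13401 = 0.368 mm/yr.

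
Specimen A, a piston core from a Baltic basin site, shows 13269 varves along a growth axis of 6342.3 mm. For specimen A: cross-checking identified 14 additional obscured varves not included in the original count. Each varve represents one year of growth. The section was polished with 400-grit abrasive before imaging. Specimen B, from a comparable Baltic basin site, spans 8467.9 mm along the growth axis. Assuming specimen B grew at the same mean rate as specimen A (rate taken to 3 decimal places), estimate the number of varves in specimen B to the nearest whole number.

Specimen A: adjusted count: 13269 + 14 = 13283 varves.
A: Extension rate ≈ 6342.3 / 13283 = 0.477 mm/year.
Specimen B: 8467.9 mm / 0.477 mm per year = 17752.41 years ≈ 17752 varves.

17752 varves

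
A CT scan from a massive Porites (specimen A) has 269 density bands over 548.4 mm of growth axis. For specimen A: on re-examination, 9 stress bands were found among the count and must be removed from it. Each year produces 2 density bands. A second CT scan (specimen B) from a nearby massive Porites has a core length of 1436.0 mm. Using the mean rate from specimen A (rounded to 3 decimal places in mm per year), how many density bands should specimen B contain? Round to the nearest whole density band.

Specimen A: true density band count = 269 − 9 = 260.
Specimen A: dividing by 2 density bands per year: 260 / 2 = 130 years.
A: Extension rate ≈ 548.4 / 130 = 4.218 mm/year.
B spans 1436.0 / 4.218 = 340.45 years; at 2 density bands per year that is 340.45 × 2 ≈ 681 density bands.

681 density bands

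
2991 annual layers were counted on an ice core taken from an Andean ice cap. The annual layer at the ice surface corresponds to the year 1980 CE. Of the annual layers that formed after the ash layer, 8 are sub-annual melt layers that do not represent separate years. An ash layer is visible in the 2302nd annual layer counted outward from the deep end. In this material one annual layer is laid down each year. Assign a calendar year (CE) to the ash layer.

1299 CE

2991 − 2302 = 689 annual layers lie beyond the ash layer toward the ice surface.
689 − 8 false = 681 true annual layers after the ash layer.
1980 − 681 = 1299 CE.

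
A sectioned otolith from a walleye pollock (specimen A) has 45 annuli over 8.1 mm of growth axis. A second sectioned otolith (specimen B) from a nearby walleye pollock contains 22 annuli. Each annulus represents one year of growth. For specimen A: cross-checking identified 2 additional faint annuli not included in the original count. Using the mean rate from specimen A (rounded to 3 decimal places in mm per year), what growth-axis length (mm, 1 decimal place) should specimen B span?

Specimen A: true annulus count = 45 + 2 = 47.
A: Extension rate ≈ 8.1 / 47 = 0.172 mm/year.
For B, 0.172 mm/year × 22 years = 3.8 mm.

3.8 mm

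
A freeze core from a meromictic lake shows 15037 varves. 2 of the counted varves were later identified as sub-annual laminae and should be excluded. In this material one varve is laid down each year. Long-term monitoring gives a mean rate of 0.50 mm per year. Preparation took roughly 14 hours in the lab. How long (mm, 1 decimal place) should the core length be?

7517.5 mm

After corrections the count is 15037 − 2 = 15035 varves.
Predicted length = 0.50 mm/year × 15035 years = 7517.5 mm.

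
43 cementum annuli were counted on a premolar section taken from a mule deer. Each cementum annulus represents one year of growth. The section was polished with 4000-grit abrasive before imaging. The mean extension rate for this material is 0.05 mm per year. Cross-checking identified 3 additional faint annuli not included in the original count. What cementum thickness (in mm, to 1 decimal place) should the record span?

2.3 mm

After corrections the count is 43 + 3 = 46 cementum annuli.
Predicted length = 0.05 mm/year × 46 years = 2.3 mm.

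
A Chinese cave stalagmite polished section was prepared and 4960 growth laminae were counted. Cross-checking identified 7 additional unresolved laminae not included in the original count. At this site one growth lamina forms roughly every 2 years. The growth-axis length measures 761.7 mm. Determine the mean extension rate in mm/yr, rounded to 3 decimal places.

Adjusted count: 4960 + 7 = 4967 growth laminae.
At 2 years per growth lamina, 4967 × 2 = 9934 years.
761.7 mm over 9934 years gives 761.7 / 9934 ≈ 0.077 mm/yr.

0.077 mm/yr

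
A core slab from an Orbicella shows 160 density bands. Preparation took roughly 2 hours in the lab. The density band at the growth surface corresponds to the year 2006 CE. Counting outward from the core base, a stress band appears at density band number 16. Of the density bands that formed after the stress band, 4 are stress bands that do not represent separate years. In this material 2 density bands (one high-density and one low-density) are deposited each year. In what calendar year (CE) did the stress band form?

Between density band 16 and the growth surface there are 160 − 16 = 144 density bands.
Excluding 4 false density bands: 144 − 4 = 140.
140 density bands at 2 per year is 140 / 2 = 70 years.
2006 − 70 = 1936 CE.

1936 CE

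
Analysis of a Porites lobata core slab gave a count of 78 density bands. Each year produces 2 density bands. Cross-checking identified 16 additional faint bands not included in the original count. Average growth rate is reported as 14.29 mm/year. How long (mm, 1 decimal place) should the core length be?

Adjusted count: 78 + 16 = 94 density bands.
With 2 density bands per year, 94 / 2 = 47 years.
Length ≈ 14.29 × 47 = 671.6 mm.

671.6 mm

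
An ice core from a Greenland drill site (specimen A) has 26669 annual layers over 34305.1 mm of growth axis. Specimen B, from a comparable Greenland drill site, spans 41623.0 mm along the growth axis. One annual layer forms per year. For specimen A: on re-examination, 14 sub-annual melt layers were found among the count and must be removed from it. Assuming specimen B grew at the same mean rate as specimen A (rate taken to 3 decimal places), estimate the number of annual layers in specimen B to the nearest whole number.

32341 annual layers

Specimen A: adjusted count: 26669 − 14 = 26655 annual layers.
A: Mean rate = 34305.1 mm / 26655 years ≈ 1.287 mm per year.
Specimen B: 41623.0 mm / 1.287 mm per year = 32341.10 years ≈ 32341 annual layers.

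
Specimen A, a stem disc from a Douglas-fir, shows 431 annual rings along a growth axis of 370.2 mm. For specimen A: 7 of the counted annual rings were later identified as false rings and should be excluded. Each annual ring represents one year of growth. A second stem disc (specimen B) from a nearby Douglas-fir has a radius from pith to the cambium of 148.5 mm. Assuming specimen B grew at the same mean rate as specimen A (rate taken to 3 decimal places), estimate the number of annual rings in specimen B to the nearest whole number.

Specimen A: adjusted count: 431 − 7 = 424 annual rings.
A: 370.2 mm over 424 years gives 370.2 / 424 ≈ 0.873 mm/year.
Specimen B: 148.5 mm / 0.873 mm per year = 170.10 years ≈ 170 annual rings.

170 annual rings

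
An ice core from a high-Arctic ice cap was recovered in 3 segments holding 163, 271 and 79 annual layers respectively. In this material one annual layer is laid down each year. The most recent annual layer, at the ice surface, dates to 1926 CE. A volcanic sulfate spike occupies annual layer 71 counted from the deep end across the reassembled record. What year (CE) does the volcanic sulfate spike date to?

1484 CE

Total annual layers = 163 + 271 + 79 = 513.
513 − 71 = 442 annual layers lie beyond the volcanic sulfate spike toward the ice surface.
The annual layer at the ice surface is 1926 CE, so the volcanic sulfate spike dates to 1926 − 442 = 1484 CE.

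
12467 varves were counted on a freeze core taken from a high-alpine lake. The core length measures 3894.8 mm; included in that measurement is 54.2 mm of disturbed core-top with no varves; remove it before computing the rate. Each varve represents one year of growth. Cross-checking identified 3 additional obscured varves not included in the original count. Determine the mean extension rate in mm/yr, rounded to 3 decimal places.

Adjusted count: 12467 + 3 = 12470 varves.
Net length = 3894.8 − 54.2 = 3840.6 mm.
3840.6 mm over 12470 years gives 3840.6 / 12470 ≈ 0.308 mm/yr.

0.308 mm/yr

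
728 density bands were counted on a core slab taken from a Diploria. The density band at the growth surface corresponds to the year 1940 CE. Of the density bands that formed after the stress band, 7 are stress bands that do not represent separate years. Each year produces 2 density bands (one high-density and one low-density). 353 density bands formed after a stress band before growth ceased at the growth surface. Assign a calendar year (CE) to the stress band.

1767 CE

353 density bands formed after the stress band.
Removing the 7 false density bands leaves 353 − 7 = 346 true density bands beyond the stress band.
With 2 density bands per year, 346 / 2 = 173 years.
Counting back 173 years from 1940 CE places the stress band in 1940 − 173 = 1767 CE.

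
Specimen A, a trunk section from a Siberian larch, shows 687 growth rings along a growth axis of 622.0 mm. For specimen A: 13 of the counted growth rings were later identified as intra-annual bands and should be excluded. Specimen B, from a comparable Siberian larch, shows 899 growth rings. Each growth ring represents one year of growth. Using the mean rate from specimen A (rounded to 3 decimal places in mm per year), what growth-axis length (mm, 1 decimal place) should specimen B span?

829.8 mm

Specimen A: true growth ring count = 687 − 13 = 674.
A: 622.0 mm over 674 years gives 622.0 / 674 ≈ 0.923 mm/yr.
For B, 0.923 mm/year × 899 years = 829.8 mm.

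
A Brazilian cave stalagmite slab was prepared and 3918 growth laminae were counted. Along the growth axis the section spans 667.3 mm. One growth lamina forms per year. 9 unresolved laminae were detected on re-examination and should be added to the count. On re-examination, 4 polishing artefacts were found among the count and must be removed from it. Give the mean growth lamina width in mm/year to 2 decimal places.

Correcting the raw count gives 3918 − 4 + 9 = 3923 true growth laminae.
Extension rate ≈ 667.3 / 3923 = 0.17 mm/year.

0.17 mm/year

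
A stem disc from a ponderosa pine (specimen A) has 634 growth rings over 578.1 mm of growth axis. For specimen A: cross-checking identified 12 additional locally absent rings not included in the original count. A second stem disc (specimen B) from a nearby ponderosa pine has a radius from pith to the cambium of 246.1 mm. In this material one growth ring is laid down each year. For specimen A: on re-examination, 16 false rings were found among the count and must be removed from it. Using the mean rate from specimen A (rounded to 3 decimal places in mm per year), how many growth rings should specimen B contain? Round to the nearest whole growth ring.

268 growth rings

Specimen A: true growth ring count = 634 − 16 + 12 = 630.
A: Extension rate ≈ 578.1 / 630 = 0.918 mm/yr.
For B, 246.1 / 0.918 = 268.08 years ≈ 268 growth rings.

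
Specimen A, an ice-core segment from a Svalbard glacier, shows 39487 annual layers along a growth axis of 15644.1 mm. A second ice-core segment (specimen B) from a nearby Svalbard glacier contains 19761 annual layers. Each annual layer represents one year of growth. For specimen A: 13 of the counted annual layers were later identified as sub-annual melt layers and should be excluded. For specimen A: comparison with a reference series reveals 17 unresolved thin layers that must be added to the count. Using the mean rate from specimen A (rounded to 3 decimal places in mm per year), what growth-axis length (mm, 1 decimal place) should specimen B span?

Specimen A: after corrections the count is 39487 − 13 + 17 = 39491 annual layers.
A: Extension rate ≈ 15644.1 / 39491 = 0.396 mm/yr.
For B, 0.396 mm/year × 19761 years = 7825.4 mm.

7825.4 mm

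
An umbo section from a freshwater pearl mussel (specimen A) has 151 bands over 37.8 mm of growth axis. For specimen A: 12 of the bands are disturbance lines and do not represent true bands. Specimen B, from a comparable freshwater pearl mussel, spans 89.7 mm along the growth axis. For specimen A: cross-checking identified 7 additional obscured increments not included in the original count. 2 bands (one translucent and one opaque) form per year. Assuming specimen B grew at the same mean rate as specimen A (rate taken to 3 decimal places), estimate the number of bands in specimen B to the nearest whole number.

346 bands

Specimen A: correcting the raw count gives 151 − 12 + 7 = 146 true bands.
Specimen A: dividing by 2 bands per year: 146 / 2 = 73 years.
A: 37.8 mm over 73 years gives 37.8 / 73 ≈ 0.518 mm/yr.
For B, 89.7 / 0.518 = 173.17 years; at 2 bands per year that is 173.17 × 2 ≈ 346 bands.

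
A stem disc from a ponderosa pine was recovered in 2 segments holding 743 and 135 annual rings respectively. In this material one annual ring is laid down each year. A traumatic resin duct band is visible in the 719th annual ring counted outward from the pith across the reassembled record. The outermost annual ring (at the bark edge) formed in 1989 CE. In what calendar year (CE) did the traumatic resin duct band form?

1830 CE

Total annual rings = 743 + 135 = 878.
Between annual ring 719 and the bark edge there are 878 − 719 = 159 annual rings.
The annual ring at the bark edge is 1989 CE, so the traumatic resin duct band dates to 1989 − 159 = 1830 CE.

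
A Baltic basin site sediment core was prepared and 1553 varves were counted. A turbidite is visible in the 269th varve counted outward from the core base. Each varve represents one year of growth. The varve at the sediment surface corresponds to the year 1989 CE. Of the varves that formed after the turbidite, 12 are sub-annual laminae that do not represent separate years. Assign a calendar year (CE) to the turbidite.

717 CE

1553 − 269 = 1284 varves lie beyond the turbidite toward the sediment surface.
Excluding 12 false varves: 1284 − 12 = 1272.
The varve at the sediment surface is 1989 CE, so the turbidite dates to 1989 − 1272 = 717 CE.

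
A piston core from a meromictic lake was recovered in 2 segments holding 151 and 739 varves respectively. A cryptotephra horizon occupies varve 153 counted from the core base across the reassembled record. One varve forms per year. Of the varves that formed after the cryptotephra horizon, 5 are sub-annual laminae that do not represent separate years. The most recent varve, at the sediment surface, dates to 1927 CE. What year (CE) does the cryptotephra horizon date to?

1195 CE

Total varves = 151 + 739 = 890.
The cryptotephra horizon sits at varve 153 from the core base, so 890 − 153 = 737 varves formed after it.
Excluding 5 false varves: 737 − 5 = 732.
1927 − 732 = 1195 CE.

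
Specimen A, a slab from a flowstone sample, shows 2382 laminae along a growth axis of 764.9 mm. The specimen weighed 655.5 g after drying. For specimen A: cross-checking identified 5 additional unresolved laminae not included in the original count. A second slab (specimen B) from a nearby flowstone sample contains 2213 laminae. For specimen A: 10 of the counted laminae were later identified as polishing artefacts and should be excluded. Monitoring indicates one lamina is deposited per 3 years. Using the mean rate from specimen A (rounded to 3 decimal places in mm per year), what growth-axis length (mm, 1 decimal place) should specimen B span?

Specimen A: adjusted count: 2382 − 10 + 5 = 2377 laminae.
Specimen A: 2377 laminae at 3 years each span 2377 × 3 = 7131 years.
A: Extension rate ≈ 764.9 / 7131 = 0.107 mm/year.
Specimen B: at 3 years per lamina, 2213 × 3 = 6639 years. For B, 0.107 mm/year × 6639 years = 710.4 mm.

710.4 mm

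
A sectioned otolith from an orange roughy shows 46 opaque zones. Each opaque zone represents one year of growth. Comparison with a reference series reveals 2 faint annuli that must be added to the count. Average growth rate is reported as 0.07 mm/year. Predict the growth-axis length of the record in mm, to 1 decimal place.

After corrections the count is 46 + 2 = 48 opaque zones.
Length ≈ 0.07 × 48 = 3.4 mm.

3.4 mm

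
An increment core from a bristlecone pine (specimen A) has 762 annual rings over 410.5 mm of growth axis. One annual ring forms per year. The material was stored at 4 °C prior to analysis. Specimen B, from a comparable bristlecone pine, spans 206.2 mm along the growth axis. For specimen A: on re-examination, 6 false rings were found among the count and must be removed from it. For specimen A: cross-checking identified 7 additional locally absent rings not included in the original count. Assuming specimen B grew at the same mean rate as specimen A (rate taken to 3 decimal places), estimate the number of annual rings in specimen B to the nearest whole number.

383 annual rings

Specimen A: true annual ring count = 762 − 6 + 7 = 763.
A: Mean rate = 410.5 mm / 763 years ≈ 0.538 mm/yr.
For B, 206.2 / 0.538 = 383.27 years ≈ 383 annual rings.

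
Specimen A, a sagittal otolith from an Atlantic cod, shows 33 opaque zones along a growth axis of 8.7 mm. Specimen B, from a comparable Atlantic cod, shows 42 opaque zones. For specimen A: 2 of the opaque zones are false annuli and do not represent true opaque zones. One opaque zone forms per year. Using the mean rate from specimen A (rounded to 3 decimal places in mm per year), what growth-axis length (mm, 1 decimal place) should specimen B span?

11.8 mm

Specimen A: adjusted count: 33 − 2 = 31 opaque zones.
A: Extension rate ≈ 8.7 / 31 = 0.281 mm per year.
For B, 0.281 mm/year × 42 years = 11.8 mm.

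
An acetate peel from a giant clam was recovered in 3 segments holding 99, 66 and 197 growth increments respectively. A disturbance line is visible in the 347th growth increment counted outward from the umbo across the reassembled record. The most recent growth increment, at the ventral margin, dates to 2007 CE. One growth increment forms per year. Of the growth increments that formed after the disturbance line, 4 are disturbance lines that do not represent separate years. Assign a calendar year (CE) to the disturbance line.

1996 CE

Total growth increments = 99 + 66 + 197 = 362.
The disturbance line sits at growth increment 347 from the umbo, so 362 − 347 = 15 growth increments formed after it.
15 − 4 false = 11 true growth increments after the disturbance line.
2007 − 11 = 1996 CE.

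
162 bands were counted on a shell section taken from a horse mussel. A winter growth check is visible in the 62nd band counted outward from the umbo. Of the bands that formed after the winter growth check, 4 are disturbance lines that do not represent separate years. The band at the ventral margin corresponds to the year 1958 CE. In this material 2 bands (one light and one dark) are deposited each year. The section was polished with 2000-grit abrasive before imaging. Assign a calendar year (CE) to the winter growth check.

1910 CE

The winter growth check sits at band 62 from the umbo, so 162 − 62 = 100 bands formed after it.
Excluding 4 false bands: 100 − 4 = 96.
Dividing by 2 bands per year: 96 / 2 = 48 years.
Counting back 48 years from 1958 CE places the winter growth check in 1958 − 48 = 1910 CE.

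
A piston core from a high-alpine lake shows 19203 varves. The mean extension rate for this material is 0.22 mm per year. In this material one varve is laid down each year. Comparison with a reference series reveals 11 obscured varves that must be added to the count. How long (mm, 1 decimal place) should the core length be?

4227.1 mm

After corrections the count is 19203 + 11 = 19214 varves.
Length ≈ 0.22 × 19214 = 4227.1 mm.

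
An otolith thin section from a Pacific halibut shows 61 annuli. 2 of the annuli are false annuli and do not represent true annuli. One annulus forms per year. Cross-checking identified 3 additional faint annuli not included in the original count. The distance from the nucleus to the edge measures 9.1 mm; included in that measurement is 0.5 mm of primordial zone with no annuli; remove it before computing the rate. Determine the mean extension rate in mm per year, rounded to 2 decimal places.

0.14 mm per year

True annulus count = 61 − 2 + 3 = 62.
The growth record spans 9.1 − 0.5 = 8.6 mm.
8.6 mm over 62 years gives 8.6 / 62 ≈ 0.14 mm per year.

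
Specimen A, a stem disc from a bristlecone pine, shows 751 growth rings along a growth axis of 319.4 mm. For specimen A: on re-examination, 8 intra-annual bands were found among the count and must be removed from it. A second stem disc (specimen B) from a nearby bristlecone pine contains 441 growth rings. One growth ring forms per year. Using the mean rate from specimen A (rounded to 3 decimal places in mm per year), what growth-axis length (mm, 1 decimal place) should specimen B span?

189.6 mm

Specimen A: after corrections the count is 751 − 8 = 743 growth rings.
A: Mean rate = 319.4 mm / 743 years ≈ 0.430 mm/year.
Length of B = 0.430 × 441 = 189.6 mm.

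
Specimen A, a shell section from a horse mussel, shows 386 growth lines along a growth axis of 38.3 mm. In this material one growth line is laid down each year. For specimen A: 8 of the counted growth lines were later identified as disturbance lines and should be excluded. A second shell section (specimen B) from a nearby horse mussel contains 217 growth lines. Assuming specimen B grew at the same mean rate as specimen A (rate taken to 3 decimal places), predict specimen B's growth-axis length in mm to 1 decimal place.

Specimen A: adjusted count: 386 − 8 = 378 growth lines.
A: Mean rate = 38.3 mm / 378 years ≈ 0.101 mm/yr.
Length of B = 0.101 × 217 = 21.9 mm.

21.9 mm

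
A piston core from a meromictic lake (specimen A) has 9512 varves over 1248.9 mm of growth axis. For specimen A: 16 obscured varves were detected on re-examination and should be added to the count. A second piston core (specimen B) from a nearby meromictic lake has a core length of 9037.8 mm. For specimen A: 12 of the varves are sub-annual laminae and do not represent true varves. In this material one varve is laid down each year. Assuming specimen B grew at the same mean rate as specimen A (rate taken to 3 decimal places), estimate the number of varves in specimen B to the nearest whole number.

Specimen A: true varve count = 9512 − 12 + 16 = 9516.
A: 1248.9 mm over 9516 years gives 1248.9 / 9516 ≈ 0.131 mm per year.
Specimen B: 9037.8 mm / 0.131 mm per year = 68990.84 years ≈ 68991 varves.

68991 varves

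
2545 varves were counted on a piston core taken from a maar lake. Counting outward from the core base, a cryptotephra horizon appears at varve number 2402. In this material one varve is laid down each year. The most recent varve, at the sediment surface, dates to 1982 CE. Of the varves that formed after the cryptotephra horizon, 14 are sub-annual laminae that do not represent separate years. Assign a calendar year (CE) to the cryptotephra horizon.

1853 CE

Between varve 2402 and the sediment surface there are 2545 − 2402 = 143 varves.
Removing the 14 false varves leaves 143 − 14 = 129 true varves beyond the cryptotephra horizon.
Counting back 129 years from 1982 CE places the cryptotephra horizon in 1982 − 129 = 1853 CE.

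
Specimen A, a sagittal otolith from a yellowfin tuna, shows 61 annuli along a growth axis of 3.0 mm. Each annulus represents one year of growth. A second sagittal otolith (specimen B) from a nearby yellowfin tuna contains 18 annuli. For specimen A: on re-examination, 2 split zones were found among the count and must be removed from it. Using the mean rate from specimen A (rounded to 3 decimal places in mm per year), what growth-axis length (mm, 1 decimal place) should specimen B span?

0.9 mm

Specimen A: true annulus count = 61 − 2 = 59.
A: 3.0 mm over 59 years gives 3.0 / 59 ≈ 0.051 mm/yr.
B's length ≈ 0.051 × 18 = 0.9 mm.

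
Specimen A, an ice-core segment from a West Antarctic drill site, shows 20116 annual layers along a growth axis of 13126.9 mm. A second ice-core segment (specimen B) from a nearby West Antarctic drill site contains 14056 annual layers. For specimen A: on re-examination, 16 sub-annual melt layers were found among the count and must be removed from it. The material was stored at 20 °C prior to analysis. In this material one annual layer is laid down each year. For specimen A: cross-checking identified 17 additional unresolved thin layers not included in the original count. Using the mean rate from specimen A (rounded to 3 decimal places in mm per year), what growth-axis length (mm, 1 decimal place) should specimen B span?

Specimen A: correcting the raw count gives 20116 − 16 + 17 = 20117 true annual layers.
A: Mean rate = 13126.9 mm / 20117 years ≈ 0.653 mm/year.
For B, 0.653 mm/year × 14056 years = 9178.6 mm.

9178.6 mm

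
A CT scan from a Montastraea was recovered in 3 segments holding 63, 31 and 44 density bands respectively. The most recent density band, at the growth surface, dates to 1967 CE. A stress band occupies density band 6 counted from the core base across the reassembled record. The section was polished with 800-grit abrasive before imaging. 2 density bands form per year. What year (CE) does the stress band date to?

Total density bands = 63 + 31 + 44 = 138.
138 − 6 = 132 density bands lie beyond the stress band toward the growth surface.
With 2 density bands per year, 132 / 2 = 66 years.
1967 − 66 = 1901 CE.

1901 CE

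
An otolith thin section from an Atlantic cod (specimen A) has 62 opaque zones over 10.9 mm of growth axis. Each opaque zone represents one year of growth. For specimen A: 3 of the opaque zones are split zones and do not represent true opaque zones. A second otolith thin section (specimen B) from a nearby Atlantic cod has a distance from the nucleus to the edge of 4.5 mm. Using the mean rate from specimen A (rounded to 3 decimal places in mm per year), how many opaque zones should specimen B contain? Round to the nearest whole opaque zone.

24 opaque zones

Specimen A: correcting the raw count gives 62 − 3 = 59 true opaque zones.
A: Extension rate ≈ 10.9 / 59 = 0.185 mm per year.
Specimen B: 4.5 mm / 0.185 mm per year = 24.32 years ≈ 24 opaque zones.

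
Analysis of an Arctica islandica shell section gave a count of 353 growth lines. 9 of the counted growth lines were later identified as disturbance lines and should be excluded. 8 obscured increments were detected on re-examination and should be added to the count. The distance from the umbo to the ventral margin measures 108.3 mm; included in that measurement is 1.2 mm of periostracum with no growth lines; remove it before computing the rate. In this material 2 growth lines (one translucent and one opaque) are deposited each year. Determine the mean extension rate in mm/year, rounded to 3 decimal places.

0.609 mm/year

Correcting the raw count gives 353 − 9 + 8 = 352 true growth lines.
With 2 growth lines per year, 352 / 2 = 176 years.
The growth record spans 108.3 − 1.2 = 107.1 mm.
Mean rate = 107.1 mm / 176 years ≈ 0.609 mm/year.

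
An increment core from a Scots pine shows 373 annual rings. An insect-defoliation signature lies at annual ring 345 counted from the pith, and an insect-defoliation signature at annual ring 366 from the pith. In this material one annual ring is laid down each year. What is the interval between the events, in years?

366 − 345 = 21 annual rings lie between the two events.
One annual ring per year makes the interval 21 years.

21 years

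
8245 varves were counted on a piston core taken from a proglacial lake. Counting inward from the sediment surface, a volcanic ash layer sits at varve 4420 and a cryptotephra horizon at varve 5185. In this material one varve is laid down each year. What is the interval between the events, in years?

765 yr

5185 − 4420 = 765 varves lie between the two events.
That is 765 years at one varve per year.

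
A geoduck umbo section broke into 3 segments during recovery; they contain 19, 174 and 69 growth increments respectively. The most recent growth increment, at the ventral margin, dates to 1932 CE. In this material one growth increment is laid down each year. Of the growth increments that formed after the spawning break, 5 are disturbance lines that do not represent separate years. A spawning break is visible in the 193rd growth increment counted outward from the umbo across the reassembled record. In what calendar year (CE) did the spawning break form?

1868 CE

Total growth increments = 19 + 174 + 69 = 262.
The spawning break sits at growth increment 193 from the umbo, so 262 − 193 = 69 growth increments formed after it.
Excluding 5 false growth increments: 69 − 5 = 64.
Counting back 64 years from 1932 CE places the spawning break in 1932 − 64 = 1868 CE.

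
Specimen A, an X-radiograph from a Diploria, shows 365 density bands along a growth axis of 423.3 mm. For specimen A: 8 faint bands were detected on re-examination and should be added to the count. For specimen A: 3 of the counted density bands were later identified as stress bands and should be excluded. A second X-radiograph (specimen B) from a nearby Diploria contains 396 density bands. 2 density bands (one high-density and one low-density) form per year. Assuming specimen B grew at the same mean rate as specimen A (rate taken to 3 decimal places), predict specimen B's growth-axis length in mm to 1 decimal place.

453.0 mm

Specimen A: adjusted count: 365 − 3 + 8 = 370 density bands.
Specimen A: with 2 density bands per year, 370 / 2 = 185 years.
A: Extension rate ≈ 423.3 / 185 = 2.288 mm/year.
Specimen B: 396 density bands at 2 per year is 396 / 2 = 198 years. B's length ≈ 2.288 × 198 = 453.0 mm.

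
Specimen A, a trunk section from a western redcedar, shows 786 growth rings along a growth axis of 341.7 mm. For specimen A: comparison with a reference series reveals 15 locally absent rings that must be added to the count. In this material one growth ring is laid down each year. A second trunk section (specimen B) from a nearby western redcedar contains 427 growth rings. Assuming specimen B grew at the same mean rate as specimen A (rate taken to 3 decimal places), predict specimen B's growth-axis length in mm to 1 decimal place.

182.3 mm

Specimen A: correcting the raw count gives 786 + 15 = 801 true growth rings.
A: Extension rate ≈ 341.7 / 801 = 0.427 mm/yr.
B's length ≈ 0.427 × 427 = 182.3 mm.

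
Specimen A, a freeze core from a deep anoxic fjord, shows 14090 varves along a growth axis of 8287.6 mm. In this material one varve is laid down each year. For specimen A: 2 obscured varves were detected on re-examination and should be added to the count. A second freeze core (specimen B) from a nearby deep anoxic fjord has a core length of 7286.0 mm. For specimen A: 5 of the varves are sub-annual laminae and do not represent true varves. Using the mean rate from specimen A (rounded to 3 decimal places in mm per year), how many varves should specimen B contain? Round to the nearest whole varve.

12391 varves

Specimen A: after corrections the count is 14090 − 5 + 2 = 14087 varves.
A: 8287.6 mm over 14087 years gives 8287.6 / 14087 ≈ 0.588 mm per year.
B spans 7286.0 / 0.588 = 12391.16 years ≈ 12391 varves.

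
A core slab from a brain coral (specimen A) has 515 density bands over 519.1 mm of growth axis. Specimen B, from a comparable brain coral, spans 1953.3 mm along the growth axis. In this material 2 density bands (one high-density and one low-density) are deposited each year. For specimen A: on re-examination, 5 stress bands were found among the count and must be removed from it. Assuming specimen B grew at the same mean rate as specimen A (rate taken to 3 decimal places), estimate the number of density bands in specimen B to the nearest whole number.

Specimen A: after corrections the count is 515 − 5 = 510 density bands.
Specimen A: with 2 density bands per year, 510 / 2 = 255 years.
A: 519.1 mm over 255 years gives 519.1 / 255 ≈ 2.036 mm per year.
For B, 1953.3 / 2.036 = 959.38 years; at 2 density bands per year that is 959.38 × 2 ≈ 1919 density bands.

1919 density bands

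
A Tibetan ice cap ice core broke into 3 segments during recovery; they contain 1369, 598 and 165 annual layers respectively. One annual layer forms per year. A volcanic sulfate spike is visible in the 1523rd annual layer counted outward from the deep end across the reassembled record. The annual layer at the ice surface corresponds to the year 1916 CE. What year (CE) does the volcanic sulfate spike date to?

1307 CE

Total annual layers = 1369 + 598 + 165 = 2132.
Between annual layer 1523 and the ice surface there are 2132 − 1523 = 609 annual layers.
1916 − 609 = 1307 CE.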